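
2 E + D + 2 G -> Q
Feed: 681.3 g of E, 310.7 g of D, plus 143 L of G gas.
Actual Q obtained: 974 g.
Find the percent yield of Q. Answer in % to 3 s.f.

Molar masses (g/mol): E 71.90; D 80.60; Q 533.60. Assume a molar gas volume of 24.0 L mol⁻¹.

n(E) = 681.3 / 71.90 = 9.476 mol
n(D) = 310.7 / 80.60 = 3.855 mol
n(G) = 143.0 / 24.0 = 5.958 mol
n/ν for E = 9.476/2 = 4.738
n/ν for D = 3.855/1 = 3.855
n/ν for G = 5.958/2 = 2.979
Smallest n/ν is G → limiting reagent.
theoretical n(Q) = (1/2) × 5.958 = 2.979 mol → 1590 g
% yield = 974 / 1590 × 100 = 61.26 %

61.3 %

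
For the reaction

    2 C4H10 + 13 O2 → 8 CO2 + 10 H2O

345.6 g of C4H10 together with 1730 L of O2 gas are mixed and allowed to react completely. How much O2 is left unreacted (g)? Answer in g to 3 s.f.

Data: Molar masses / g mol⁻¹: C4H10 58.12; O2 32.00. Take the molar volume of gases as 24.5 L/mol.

n(C4H10) = 345.6 / 58.12 = 5.946 mol
n(O2) = 1730 / 24.5 = 70.61 mol
n/ν for C4H10 = 5.946/2 = 2.973
n/ν for O2 = 70.61/13 = 5.432
Smallest n/ν is C4H10 → limiting reagent.
O2 consumed = (13/2) × 5.946 = 38.65 mol
O2 remaining = 70.61 − 38.65 = 31.96 mol
mass = 31.96 × 32.00 = 1023 g

1020 g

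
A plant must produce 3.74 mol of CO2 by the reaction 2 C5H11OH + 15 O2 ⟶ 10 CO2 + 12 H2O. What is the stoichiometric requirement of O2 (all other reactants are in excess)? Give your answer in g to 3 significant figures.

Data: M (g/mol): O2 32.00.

n(CO2) = 3.740 mol
n(O2) = (15/10) × 3.740 = 5.610 mol
mass = 5.610 × 32.00 = 179.5 g

180 g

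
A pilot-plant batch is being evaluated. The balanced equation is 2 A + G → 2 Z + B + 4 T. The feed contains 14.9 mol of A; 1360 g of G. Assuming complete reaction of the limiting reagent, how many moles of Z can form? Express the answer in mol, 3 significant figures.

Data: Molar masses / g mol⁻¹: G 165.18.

14.9 mol

n(A) = 14.90 mol
n(G) = 1360 / 165.18 = 8.233 mol
n/ν → A: 7.450, G: 8.233; A is limiting.
n(Z) = (2/2) × 14.90 = 14.90 mol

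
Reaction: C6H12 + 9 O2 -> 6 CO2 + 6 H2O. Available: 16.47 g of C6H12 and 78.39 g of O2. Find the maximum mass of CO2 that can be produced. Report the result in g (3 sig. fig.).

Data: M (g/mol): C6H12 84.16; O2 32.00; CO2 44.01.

n(C6H12) = 16.47 / 84.16 = 0.1957 mol
n(O2) = 78.39 / 32.00 = 2.450 mol
n/ν for C6H12 = 0.1957/1 = 0.1957
n/ν for O2 = 2.450/9 = 0.2722
Smallest n/ν is C6H12 → limiting reagent.
n(CO2) = (6/1) × 0.1957 = 1.174 mol
mass = 1.174 × 44.01 = 51.67 g

51.7 g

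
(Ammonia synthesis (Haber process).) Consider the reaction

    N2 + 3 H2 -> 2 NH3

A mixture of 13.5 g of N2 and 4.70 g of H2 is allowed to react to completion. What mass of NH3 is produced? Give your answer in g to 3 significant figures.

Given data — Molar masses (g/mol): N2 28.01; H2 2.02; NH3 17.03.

n(N2) = 13.50 / 28.01 = 0.4820 mol
n(H2) = 4.700 / 2.02 = 2.327 mol
n/ν → N2: 0.4820, H2: 0.7757; N2 is limiting.
n(NH3) = (2/1) × 0.4820 = 0.9640 mol
mass = 0.9640 × 17.03 = 16.42 g

16.4 g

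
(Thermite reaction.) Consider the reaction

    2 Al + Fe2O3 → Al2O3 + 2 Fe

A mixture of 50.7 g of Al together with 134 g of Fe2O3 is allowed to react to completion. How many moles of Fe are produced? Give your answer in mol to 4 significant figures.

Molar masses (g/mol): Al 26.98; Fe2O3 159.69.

1.678 mol

n(Al) = 50.70 / 26.98 = 1.879 mol
n(Fe2O3) = 134.0 / 159.69 = 0.8391 mol
n/ν → Al: 0.9395, Fe2O3: 0.8391; Fe2O3 is limiting.
n(Fe) = (2/1) × 0.8391 = 1.678 mol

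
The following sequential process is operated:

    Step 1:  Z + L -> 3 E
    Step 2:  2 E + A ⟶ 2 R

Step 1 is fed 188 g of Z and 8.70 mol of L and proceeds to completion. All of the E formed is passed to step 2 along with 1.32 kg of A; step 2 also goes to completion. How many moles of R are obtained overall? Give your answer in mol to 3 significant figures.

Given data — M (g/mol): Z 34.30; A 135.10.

Step 1:
n(Z) = 188.0 / 34.30 = 5.481 mol
n(L) = 8.700 mol
n/ν for Z = 5.481/1 = 5.481
n/ν for L = 8.700/1 = 8.700
Smallest n/ν is Z → limiting reagent.
n(E) produced = (3/1) × 5.481 = 16.44 mol
Step 2:
n(E) available = 16.44 mol
n(A) = 1.320×1000 / 135.10 = 9.771 mol
n/ν for E = 16.44/2 = 8.220
n/ν for A = 9.771/1 = 9.771
Smallest n/ν is E → limiting reagent.
n(R) = (2/2) × 16.44 = 16.44 mol

16.4 mol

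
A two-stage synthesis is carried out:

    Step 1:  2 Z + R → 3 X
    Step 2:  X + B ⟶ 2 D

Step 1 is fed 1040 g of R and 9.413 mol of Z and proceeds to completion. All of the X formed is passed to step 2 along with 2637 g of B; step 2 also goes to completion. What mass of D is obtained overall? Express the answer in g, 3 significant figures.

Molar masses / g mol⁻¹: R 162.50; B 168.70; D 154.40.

4360 g

Step 1:
n(R) = 1040 / 162.50 = 6.400 mol
n(Z) = 9.413 mol
n/ν → R: 6.400, Z: 4.707; Z is limiting.
n(X) produced = (3/2) × 9.413 = 14.12 mol
Step 2:
n(X) available = 14.12 mol
n(B) = 2637 / 168.70 = 15.63 mol
n/ν → X: 14.12, B: 15.63; X is limiting.
n(D) = (2/1) × 14.12 = 28.24 mol
mass = 28.24 × 154.40 = 4360 g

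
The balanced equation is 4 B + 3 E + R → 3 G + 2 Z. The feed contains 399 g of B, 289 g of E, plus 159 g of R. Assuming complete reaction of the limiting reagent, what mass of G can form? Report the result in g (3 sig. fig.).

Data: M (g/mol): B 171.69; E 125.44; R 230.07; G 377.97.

n(B) = 399.0 / 171.69 = 2.324 mol
n(E) = 289.0 / 125.44 = 2.304 mol
n(R) = 159.0 / 230.07 = 0.6911 mol
n/ν → B: 0.5810, E: 0.7680, R: 0.6911; B is limiting.
n(G) = (3/4) × 2.324 = 1.743 mol
mass = 1.743 × 377.97 = 658.8 g

659 g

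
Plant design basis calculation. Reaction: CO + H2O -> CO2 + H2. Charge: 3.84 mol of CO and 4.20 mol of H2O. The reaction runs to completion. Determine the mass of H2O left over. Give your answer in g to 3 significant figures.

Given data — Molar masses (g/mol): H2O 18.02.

6.49 g

n(CO) = 3.840 mol
n(H2O) = 4.200 mol
n/ν for CO = 3.840/1 = 3.840
n/ν for H2O = 4.200/1 = 4.200
Smallest n/ν is CO → limiting reagent.
H2O consumed = (1/1) × 3.840 = 3.840 mol
H2O remaining = 4.200 − 3.840 = 0.3600 mol
mass = 0.3600 × 18.02 = 6.487 g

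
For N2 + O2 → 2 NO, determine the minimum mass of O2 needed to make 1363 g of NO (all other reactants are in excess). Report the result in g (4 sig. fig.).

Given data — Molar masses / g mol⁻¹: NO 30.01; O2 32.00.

726.7 g

n(NO) = 1363 / 30.01 = 45.42 mol
n(O2) = (1/2) × 45.42 = 22.71 mol
mass = 22.71 × 32.00 = 726.7 g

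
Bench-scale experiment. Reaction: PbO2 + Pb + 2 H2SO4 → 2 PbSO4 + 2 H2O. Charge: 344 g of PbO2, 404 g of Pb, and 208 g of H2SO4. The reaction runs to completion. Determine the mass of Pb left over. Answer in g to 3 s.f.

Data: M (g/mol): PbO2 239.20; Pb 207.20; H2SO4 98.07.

n(PbO2) = 344.0 / 239.20 = 1.438 mol
n(Pb) = 404.0 / 207.20 = 1.950 mol
n(H2SO4) = 208.0 / 98.07 = 2.121 mol
n/ν for PbO2 = 1.438/1 = 1.438
n/ν for Pb = 1.950/1 = 1.950
n/ν for H2SO4 = 2.121/2 = 1.061
Smallest n/ν is H2SO4 → limiting reagent.
Pb consumed = (1/2) × 2.121 = 1.061 mol
Pb remaining = 1.950 − 1.061 = 0.8890 mol
mass = 0.8890 × 207.20 = 184.2 g

184 g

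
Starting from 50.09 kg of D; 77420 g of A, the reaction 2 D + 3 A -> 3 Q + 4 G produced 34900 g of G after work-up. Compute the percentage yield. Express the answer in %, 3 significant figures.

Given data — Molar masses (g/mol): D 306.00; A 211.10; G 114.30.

93.3 %

n(D) = 50.09×1000 / 306.00 = 163.7 mol
n(A) = 77420 / 211.10 = 366.7 mol
n/ν for D = 163.7/2 = 81.85
n/ν for A = 366.7/3 = 122.2
Smallest n/ν is D → limiting reagent.
theoretical n(G) = (4/2) × 163.7 = 327.4 mol → 37420 g
% yield = 34900 / 37420 × 100 = 93.27 %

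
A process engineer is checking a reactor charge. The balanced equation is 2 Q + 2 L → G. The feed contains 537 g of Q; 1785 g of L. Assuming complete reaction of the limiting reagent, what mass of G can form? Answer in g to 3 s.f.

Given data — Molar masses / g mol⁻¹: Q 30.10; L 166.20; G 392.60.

2110 g

n(Q) = 537.0 / 30.10 = 17.84 mol
n(L) = 1785 / 166.20 = 10.74 mol
n/ν for Q = 17.84/2 = 8.920
n/ν for L = 10.74/2 = 5.370
Smallest n/ν is L → limiting reagent.
n(G) = (1/2) × 10.74 = 5.370 mol
mass = 5.370 × 392.60 = 2108 g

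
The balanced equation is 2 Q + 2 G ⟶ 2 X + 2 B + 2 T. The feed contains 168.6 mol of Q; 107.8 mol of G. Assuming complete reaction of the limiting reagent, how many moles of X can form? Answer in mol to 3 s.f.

n(Q) = 168.6 mol
n(G) = 107.8 mol
n/ν for Q = 168.6/2 = 84.30
n/ν for G = 107.8/2 = 53.90
Smallest n/ν is G → limiting reagent.
n(X) = (2/2) × 107.8 = 107.8 mol

108 mol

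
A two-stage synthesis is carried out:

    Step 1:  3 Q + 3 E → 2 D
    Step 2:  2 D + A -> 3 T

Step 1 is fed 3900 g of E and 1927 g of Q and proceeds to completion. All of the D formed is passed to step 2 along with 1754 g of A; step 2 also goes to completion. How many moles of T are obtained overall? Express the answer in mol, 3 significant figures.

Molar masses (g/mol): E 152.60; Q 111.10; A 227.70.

17.3 mol

Step 1:
n(E) = 3900 / 152.60 = 25.56 mol
n(Q) = 1927 / 111.10 = 17.34 mol
n/ν → E: 8.520, Q: 5.780; Q is limiting.
n(D) produced = (2/3) × 17.34 = 11.56 mol
Step 2:
n(D) available = 11.56 mol
n(A) = 1754 / 227.70 = 7.703 mol
n/ν → D: 5.780, A: 7.703; D is limiting.
n(T) = (3/2) × 11.56 = 17.34 mol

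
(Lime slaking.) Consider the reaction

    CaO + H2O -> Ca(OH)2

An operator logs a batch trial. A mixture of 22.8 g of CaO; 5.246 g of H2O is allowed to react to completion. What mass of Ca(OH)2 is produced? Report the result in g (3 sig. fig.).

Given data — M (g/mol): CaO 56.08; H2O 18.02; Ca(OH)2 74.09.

21.6 g

n(CaO) = 22.80 / 56.08 = 0.4066 mol
n(H2O) = 5.246 / 18.02 = 0.2911 mol
n/ν for CaO = 0.4066/1 = 0.4066
n/ν for H2O = 0.2911/1 = 0.2911
Smallest n/ν is H2O → limiting reagent.
n(Ca(OH)2) = (1/1) × 0.2911 = 0.2911 mol
mass = 0.2911 × 74.09 = 21.57 g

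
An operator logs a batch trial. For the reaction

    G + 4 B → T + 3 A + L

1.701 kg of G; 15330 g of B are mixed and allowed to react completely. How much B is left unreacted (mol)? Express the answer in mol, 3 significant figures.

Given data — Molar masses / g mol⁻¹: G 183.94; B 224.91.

31.2 mol

n(G) = 1.701×1000 / 183.94 = 9.248 mol
n(B) = 15330 / 224.91 = 68.16 mol
n/ν → G: 9.248, B: 17.04; G is limiting.
B consumed = (4/1) × 9.248 = 36.99 mol
B remaining = 68.16 − 36.99 = 31.17 mol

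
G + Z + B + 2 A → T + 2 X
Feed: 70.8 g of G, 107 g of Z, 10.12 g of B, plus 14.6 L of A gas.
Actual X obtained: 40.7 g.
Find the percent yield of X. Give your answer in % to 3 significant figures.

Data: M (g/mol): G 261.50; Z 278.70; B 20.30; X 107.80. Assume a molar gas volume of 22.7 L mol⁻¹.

69.7 %

n(G) = 70.80 / 261.50 = 0.2707 mol
n(Z) = 107.0 / 278.70 = 0.3839 mol
n(B) = 10.12 / 20.30 = 0.4985 mol
n(A) = 14.60 / 22.7 = 0.6432 mol
n/ν → G: 0.2707, Z: 0.3839, B: 0.4985, A: 0.3216; G is limiting.
theoretical n(X) = (2/1) × 0.2707 = 0.5414 mol → 58.36 g
% yield = 40.7 / 58.36 × 100 = 69.74 %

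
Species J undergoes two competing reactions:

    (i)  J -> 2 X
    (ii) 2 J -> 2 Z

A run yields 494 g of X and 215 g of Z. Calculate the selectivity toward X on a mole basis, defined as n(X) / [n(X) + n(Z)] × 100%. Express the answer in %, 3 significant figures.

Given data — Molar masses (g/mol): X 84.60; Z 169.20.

n(X) = 494 / 84.60 = 5.839 mol
n(Z) = 215 / 169.20 = 1.271 mol
selectivity = 5.839/(5.839+1.271) × 100 = 82.12 %

82.1 %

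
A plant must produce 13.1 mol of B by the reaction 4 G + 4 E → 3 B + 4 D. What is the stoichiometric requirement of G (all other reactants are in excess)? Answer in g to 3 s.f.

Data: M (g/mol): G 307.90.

n(B) = 13.10 mol
n(G) = (4/3) × 13.10 = 17.47 mol
mass = 17.47 × 307.90 = 5379 g

5380 g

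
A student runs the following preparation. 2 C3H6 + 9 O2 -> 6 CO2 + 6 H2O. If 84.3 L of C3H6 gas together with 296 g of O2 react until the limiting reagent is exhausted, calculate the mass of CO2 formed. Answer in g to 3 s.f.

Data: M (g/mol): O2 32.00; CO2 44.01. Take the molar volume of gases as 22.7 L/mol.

n(C3H6) = 84.30 / 22.7 = 3.714 mol
n(O2) = 296.0 / 32.00 = 9.250 mol
n/ν for C3H6 = 3.714/2 = 1.857
n/ν for O2 = 9.250/9 = 1.028
Smallest n/ν is O2 → limiting reagent.
n(CO2) = (6/9) × 9.250 = 6.167 mol
mass = 6.167 × 44.01 = 271.4 g

271 g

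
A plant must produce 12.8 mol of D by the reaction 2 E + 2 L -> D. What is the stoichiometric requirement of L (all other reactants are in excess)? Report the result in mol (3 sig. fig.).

n(D) = 12.80 mol
n(L) = (2/1) × 12.80 = 25.60 mol

25.6 mol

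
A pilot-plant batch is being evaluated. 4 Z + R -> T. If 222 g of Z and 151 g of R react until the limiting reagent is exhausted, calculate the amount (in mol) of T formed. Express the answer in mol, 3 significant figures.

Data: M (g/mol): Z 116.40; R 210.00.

0.477 mol

n(Z) = 222.0 / 116.40 = 1.907 mol
n(R) = 151.0 / 210.00 = 0.7190 mol
n/ν for Z = 1.907/4 = 0.4768
n/ν for R = 0.7190/1 = 0.7190
Smallest n/ν is Z → limiting reagent.
n(T) = (1/4) × 1.907 = 0.4768 mol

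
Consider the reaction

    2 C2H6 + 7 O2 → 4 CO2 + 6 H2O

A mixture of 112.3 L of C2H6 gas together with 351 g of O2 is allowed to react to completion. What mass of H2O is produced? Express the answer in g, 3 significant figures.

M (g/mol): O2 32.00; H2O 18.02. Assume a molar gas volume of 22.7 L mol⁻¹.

169 g

n(C2H6) = 112.3 / 22.7 = 4.947 mol
n(O2) = 351.0 / 32.00 = 10.97 mol
n/ν for C2H6 = 4.947/2 = 2.474
n/ν for O2 = 10.97/7 = 1.567
Smallest n/ν is O2 → limiting reagent.
n(H2O) = (6/7) × 10.97 = 9.403 mol
mass = 9.403 × 18.02 = 169.4 g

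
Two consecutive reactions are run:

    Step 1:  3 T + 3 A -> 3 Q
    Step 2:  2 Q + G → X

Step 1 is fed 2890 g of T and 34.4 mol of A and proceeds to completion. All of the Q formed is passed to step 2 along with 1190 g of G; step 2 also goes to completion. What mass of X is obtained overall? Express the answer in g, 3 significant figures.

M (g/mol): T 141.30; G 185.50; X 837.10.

5370 g

Step 1:
n(T) = 2890 / 141.30 = 20.45 mol
n(A) = 34.40 mol
n/ν → T: 6.817, A: 11.47; T is limiting.
n(Q) produced = (3/3) × 20.45 = 20.45 mol
Step 2:
n(Q) available = 20.45 mol
n(G) = 1190 / 185.50 = 6.415 mol
n/ν → Q: 10.23, G: 6.415; G is limiting.
n(X) = (1/1) × 6.415 = 6.415 mol
mass = 6.415 × 837.10 = 5370 g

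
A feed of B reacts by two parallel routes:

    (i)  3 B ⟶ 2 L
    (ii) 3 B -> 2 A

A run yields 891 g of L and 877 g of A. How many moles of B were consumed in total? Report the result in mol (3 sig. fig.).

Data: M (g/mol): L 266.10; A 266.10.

9.97 mol

n(L) = 891 / 266.10 = 3.348 mol
n(A) = 877 / 266.10 = 3.296 mol
n(B) via (i) = (3/2)×3.348 = 5.022 mol
n(B) via (ii) = (3/2)×3.296 = 4.944 mol
total n(B) = 5.022 + 4.944 = 9.966 mol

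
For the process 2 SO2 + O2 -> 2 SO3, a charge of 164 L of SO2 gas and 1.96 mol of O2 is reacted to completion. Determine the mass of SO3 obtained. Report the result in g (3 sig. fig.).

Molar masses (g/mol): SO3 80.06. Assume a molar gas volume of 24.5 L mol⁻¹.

314 g

n(SO2) = 164.0 / 24.5 = 6.694 mol
n(O2) = 1.960 mol
n/ν for SO2 = 6.694/2 = 3.347
n/ν for O2 = 1.960/1 = 1.960
Smallest n/ν is O2 → limiting reagent.
n(SO3) = (2/1) × 1.960 = 3.920 mol
mass = 3.920 × 80.06 = 313.8 g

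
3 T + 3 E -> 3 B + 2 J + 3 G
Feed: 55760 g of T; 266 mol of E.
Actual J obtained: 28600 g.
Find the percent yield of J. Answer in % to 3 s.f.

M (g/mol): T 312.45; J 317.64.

75.7 %

n(T) = 55760 / 312.45 = 178.5 mol
n(E) = 266.0 mol
n/ν for T = 178.5/3 = 59.50
n/ν for E = 266.0/3 = 88.67
Smallest n/ν is T → limiting reagent.
theoretical n(J) = (2/3) × 178.5 = 119.0 mol → 37800 g
% yield = 28600 / 37800 × 100 = 75.66 %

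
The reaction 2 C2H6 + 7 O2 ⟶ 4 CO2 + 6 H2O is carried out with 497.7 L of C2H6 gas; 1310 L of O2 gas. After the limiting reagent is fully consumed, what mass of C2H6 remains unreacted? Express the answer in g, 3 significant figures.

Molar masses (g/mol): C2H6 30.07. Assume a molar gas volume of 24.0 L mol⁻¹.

155 g

n(C2H6) = 497.7 / 24.0 = 20.74 mol
n(O2) = 1310 / 24.0 = 54.58 mol
n/ν → C2H6: 10.37, O2: 7.797; O2 is limiting.
C2H6 consumed = (2/7) × 54.58 = 15.59 mol
C2H6 remaining = 20.74 − 15.59 = 5.150 mol
mass = 5.150 × 30.07 = 154.9 g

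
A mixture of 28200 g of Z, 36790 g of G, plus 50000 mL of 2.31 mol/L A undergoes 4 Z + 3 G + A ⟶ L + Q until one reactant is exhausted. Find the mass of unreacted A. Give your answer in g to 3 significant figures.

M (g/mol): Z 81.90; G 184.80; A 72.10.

n(Z) = 28200 / 81.90 = 344.3 mol
n(G) = 36790 / 184.80 = 199.1 mol
n(A) = 2.31 × 50000/1000 = 115.5 mol
n/ν for Z = 344.3/4 = 86.08
n/ν for G = 199.1/3 = 66.37
n/ν for A = 115.5/1 = 115.5
Smallest n/ν is G → limiting reagent.
A consumed = (1/3) × 199.1 = 66.37 mol
A remaining = 115.5 − 66.37 = 49.13 mol
mass = 49.13 × 72.10 = 3542 g

3540 g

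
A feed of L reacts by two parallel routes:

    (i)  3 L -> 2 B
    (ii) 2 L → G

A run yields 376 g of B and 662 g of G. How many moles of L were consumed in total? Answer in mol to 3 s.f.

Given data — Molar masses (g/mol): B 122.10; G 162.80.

n(B) = 376 / 122.10 = 3.079 mol
n(G) = 662 / 162.80 = 4.066 mol
n(L) via (i) = (3/2)×3.079 = 4.619 mol
n(L) via (ii) = (2/1)×4.066 = 8.132 mol
total n(L) = 4.619 + 8.132 = 12.75 mol

12.8 mol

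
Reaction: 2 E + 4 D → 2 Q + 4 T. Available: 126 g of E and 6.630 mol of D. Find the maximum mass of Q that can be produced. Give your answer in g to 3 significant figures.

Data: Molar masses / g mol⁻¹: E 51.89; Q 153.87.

n(E) = 126.0 / 51.89 = 2.428 mol
n(D) = 6.630 mol
n/ν for E = 2.428/2 = 1.214
n/ν for D = 6.630/4 = 1.658
Smallest n/ν is E → limiting reagent.
n(Q) = (2/2) × 2.428 = 2.428 mol
mass = 2.428 × 153.87 = 373.6 g

374 g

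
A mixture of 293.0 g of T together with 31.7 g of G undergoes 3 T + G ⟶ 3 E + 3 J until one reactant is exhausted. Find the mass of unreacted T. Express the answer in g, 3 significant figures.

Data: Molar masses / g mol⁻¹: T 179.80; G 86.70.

n(T) = 293.0 / 179.80 = 1.630 mol
n(G) = 31.70 / 86.70 = 0.3656 mol
n/ν → T: 0.5433, G: 0.3656; G is limiting.
T consumed = (3/1) × 0.3656 = 1.097 mol
T remaining = 1.630 − 1.097 = 0.5330 mol
mass = 0.5330 × 179.80 = 95.83 g

95.8 g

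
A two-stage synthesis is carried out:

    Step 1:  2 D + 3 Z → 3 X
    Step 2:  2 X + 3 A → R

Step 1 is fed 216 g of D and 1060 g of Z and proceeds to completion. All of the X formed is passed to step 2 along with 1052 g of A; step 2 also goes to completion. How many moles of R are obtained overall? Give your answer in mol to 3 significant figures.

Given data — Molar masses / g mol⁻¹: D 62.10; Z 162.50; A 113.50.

2.61 mol

Step 1:
n(D) = 216.0 / 62.10 = 3.478 mol
n(Z) = 1060 / 162.50 = 6.523 mol
n/ν → D: 1.739, Z: 2.174; D is limiting.
n(X) produced = (3/2) × 3.478 = 5.217 mol
Step 2:
n(X) available = 5.217 mol
n(A) = 1052 / 113.50 = 9.269 mol
n/ν → X: 2.609, A: 3.090; X is limiting.
n(R) = (1/2) × 5.217 = 2.609 mol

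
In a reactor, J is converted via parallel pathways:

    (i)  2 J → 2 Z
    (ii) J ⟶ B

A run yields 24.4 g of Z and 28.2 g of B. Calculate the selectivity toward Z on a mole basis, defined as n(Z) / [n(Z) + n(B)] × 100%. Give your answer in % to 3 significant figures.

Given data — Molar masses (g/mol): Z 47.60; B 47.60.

n(Z) = 24.4 / 47.60 = 0.5126 mol
n(B) = 28.2 / 47.60 = 0.5924 mol
selectivity = 0.5126/(0.5126+0.5924) × 100 = 46.39 %

46.4 %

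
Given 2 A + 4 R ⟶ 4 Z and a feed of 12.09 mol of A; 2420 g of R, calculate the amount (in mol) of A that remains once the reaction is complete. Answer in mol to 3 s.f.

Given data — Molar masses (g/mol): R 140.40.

3.47 mol

n(A) = 12.09 mol
n(R) = 2420 / 140.40 = 17.24 mol
n/ν → A: 6.045, R: 4.310; R is limiting.
A consumed = (2/4) × 17.24 = 8.620 mol
A remaining = 12.09 − 8.620 = 3.470 mol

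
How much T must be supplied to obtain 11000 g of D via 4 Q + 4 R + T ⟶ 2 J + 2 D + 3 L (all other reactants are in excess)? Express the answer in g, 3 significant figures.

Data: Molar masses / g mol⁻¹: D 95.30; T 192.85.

n(D) = 11000 / 95.30 = 115.4 mol
n(T) = (1/2) × 115.4 = 57.70 mol
mass = 57.70 × 192.85 = 11130 g

11100 g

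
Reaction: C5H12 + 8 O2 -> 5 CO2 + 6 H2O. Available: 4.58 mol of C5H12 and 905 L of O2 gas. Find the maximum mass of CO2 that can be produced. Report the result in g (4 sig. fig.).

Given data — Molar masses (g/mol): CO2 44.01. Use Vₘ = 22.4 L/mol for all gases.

n(C5H12) = 4.580 mol
n(O2) = 905.0 / 22.4 = 40.40 mol
n/ν for C5H12 = 4.580/1 = 4.580
n/ν for O2 = 40.40/8 = 5.050
Smallest n/ν is C5H12 → limiting reagent.
n(CO2) = (5/1) × 4.580 = 22.90 mol
mass = 22.90 × 44.01 = 1008 g

1008 g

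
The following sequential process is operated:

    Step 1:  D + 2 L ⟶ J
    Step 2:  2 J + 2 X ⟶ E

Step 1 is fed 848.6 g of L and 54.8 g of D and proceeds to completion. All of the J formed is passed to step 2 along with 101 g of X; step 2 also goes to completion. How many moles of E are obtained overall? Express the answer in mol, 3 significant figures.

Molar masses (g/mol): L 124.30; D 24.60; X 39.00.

1.11 mol

Step 1:
n(L) = 848.6 / 124.30 = 6.827 mol
n(D) = 54.80 / 24.60 = 2.228 mol
n/ν → L: 3.414, D: 2.228; D is limiting.
n(J) produced = (1/1) × 2.228 = 2.228 mol
Step 2:
n(J) available = 2.228 mol
n(X) = 101.0 / 39.00 = 2.590 mol
n/ν → J: 1.114, X: 1.295; J is limiting.
n(E) = (1/2) × 2.228 = 1.114 mol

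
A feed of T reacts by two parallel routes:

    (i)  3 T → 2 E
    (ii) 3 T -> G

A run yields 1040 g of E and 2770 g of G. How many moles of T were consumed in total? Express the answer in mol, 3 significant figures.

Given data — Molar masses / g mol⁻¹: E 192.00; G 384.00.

29.8 mol

n(E) = 1040 / 192.00 = 5.417 mol
n(G) = 2770 / 384.00 = 7.214 mol
n(T) via (i) = (3/2)×5.417 = 8.126 mol
n(T) via (ii) = (3/1)×7.214 = 21.64 mol
total n(T) = 8.126 + 21.64 = 29.77 mol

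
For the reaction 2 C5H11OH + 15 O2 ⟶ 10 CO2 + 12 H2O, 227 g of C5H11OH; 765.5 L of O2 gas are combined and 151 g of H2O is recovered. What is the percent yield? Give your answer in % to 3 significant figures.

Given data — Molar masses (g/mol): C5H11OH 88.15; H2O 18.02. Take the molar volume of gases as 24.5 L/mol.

54.2 %

n(C5H11OH) = 227.0 / 88.15 = 2.575 mol
n(O2) = 765.5 / 24.5 = 31.24 mol
n/ν for C5H11OH = 2.575/2 = 1.288
n/ν for O2 = 31.24/15 = 2.083
Smallest n/ν is C5H11OH → limiting reagent.
theoretical n(H2O) = (12/2) × 2.575 = 15.45 mol → 278.4 g
% yield = 151 / 278.4 × 100 = 54.24 %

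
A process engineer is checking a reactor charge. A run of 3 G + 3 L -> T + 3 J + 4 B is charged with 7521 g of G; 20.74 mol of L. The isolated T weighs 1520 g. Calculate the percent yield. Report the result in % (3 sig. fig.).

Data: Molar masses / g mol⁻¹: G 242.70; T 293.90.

74.8 %

n(G) = 7521 / 242.70 = 30.99 mol
n(L) = 20.74 mol
n/ν for G = 30.99/3 = 10.33
n/ν for L = 20.74/3 = 6.913
Smallest n/ν is L → limiting reagent.
theoretical n(T) = (1/3) × 20.74 = 6.913 mol → 2032 g
% yield = 1520 / 2032 × 100 = 74.80 %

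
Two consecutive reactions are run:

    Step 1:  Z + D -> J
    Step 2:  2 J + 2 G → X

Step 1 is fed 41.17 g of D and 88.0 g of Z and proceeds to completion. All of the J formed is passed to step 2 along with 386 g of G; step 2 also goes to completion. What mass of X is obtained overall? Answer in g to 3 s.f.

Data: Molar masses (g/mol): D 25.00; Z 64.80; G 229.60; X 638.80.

434 g

Step 1:
n(D) = 41.17 / 25.00 = 1.647 mol
n(Z) = 88.00 / 64.80 = 1.358 mol
n/ν → D: 1.647, Z: 1.358; Z is limiting.
n(J) produced = (1/1) × 1.358 = 1.358 mol
Step 2:
n(J) available = 1.358 mol
n(G) = 386.0 / 229.60 = 1.681 mol
n/ν → J: 0.6790, G: 0.8405; J is limiting.
n(X) = (1/2) × 1.358 = 0.6790 mol
mass = 0.6790 × 638.80 = 433.7 g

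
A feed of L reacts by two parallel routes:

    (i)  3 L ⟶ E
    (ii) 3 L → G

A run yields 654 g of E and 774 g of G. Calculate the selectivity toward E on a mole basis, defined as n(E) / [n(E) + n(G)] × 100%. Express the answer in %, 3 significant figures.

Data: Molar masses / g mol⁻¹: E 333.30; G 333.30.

n(E) = 654 / 333.30 = 1.962 mol
n(G) = 774 / 333.30 = 2.322 mol
selectivity = 1.962/(1.962+2.322) × 100 = 45.80 %

45.8 %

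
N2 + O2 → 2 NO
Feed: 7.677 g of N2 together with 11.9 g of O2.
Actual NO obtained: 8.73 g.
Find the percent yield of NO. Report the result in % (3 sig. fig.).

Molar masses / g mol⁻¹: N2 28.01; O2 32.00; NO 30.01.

53.1 %

n(N2) = 7.677 / 28.01 = 0.2741 mol
n(O2) = 11.90 / 32.00 = 0.3719 mol
n/ν → N2: 0.2741, O2: 0.3719; N2 is limiting.
theoretical n(NO) = (2/1) × 0.2741 = 0.5482 mol → 16.45 g
% yield = 8.73 / 16.45 × 100 = 53.07 %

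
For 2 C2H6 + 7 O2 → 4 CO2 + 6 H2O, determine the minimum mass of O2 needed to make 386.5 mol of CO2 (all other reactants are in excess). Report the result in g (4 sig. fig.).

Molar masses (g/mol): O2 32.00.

n(CO2) = 386.5 mol
n(O2) = (7/4) × 386.5 = 676.4 mol
mass = 676.4 × 32.00 = 21640 g

21640 g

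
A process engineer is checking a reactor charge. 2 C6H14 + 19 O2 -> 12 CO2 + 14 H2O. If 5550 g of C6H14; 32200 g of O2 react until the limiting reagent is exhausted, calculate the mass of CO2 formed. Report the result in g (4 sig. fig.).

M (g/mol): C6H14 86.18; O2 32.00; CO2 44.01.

17010 g

n(C6H14) = 5550 / 86.18 = 64.40 mol
n(O2) = 32200 / 32.00 = 1006 mol
n/ν for C6H14 = 64.40/2 = 32.20
n/ν for O2 = 1006/19 = 52.95
Smallest n/ν is C6H14 → limiting reagent.
n(CO2) = (12/2) × 64.40 = 386.4 mol
mass = 386.4 × 44.01 = 17010 g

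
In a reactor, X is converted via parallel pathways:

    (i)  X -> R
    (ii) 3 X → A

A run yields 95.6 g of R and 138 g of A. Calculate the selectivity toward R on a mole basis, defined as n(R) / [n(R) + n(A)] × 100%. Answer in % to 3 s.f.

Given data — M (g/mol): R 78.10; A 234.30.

n(R) = 95.6 / 78.10 = 1.224 mol
n(A) = 138 / 234.30 = 0.5890 mol
selectivity = 1.224/(1.224+0.5890) × 100 = 67.51 %

67.5 %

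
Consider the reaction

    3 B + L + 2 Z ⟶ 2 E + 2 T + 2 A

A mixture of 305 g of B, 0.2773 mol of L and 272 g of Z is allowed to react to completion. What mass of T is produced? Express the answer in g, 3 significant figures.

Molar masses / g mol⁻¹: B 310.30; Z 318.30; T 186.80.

104 g

n(B) = 305.0 / 310.30 = 0.9829 mol
n(L) = 0.2773 mol
n(Z) = 272.0 / 318.30 = 0.8545 mol
n/ν for B = 0.9829/3 = 0.3276
n/ν for L = 0.2773/1 = 0.2773
n/ν for Z = 0.8545/2 = 0.4273
Smallest n/ν is L → limiting reagent.
n(T) = (2/1) × 0.2773 = 0.5546 mol
mass = 0.5546 × 186.80 = 103.6 g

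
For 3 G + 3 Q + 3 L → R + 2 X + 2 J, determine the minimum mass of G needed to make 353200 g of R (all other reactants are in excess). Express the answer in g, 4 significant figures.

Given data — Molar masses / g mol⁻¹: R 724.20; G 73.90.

n(R) = 353200 / 724.20 = 487.7 mol
n(G) = (3/1) × 487.7 = 1463 mol
mass = 1463 × 73.90 = 108100 g

108100 g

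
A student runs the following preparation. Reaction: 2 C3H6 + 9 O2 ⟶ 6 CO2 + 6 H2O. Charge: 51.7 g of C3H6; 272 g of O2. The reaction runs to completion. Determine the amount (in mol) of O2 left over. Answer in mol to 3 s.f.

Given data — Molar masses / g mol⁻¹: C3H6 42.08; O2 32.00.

2.97 mol

n(C3H6) = 51.70 / 42.08 = 1.229 mol
n(O2) = 272.0 / 32.00 = 8.500 mol
n/ν for C3H6 = 1.229/2 = 0.6145
n/ν for O2 = 8.500/9 = 0.9444
Smallest n/ν is C3H6 → limiting reagent.
O2 consumed = (9/2) × 1.229 = 5.531 mol
O2 remaining = 8.500 − 5.531 = 2.969 mol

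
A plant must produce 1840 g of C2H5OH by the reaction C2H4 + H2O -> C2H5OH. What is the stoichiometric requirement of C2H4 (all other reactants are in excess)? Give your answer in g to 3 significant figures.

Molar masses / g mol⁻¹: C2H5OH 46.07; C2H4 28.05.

n(C2H5OH) = 1840 / 46.07 = 39.94 mol
n(C2H4) = (1/1) × 39.94 = 39.94 mol
mass = 39.94 × 28.05 = 1120 g

1120 g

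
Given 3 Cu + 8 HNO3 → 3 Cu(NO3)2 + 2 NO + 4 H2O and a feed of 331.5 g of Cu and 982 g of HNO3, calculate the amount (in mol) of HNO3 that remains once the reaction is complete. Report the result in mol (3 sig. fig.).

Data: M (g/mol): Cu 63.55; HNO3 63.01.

1.67 mol

n(Cu) = 331.5 / 63.55 = 5.216 mol
n(HNO3) = 982.0 / 63.01 = 15.58 mol
n/ν for Cu = 5.216/3 = 1.739
n/ν for HNO3 = 15.58/8 = 1.948
Smallest n/ν is Cu → limiting reagent.
HNO3 consumed = (8/3) × 5.216 = 13.91 mol
HNO3 remaining = 15.58 − 13.91 = 1.670 mol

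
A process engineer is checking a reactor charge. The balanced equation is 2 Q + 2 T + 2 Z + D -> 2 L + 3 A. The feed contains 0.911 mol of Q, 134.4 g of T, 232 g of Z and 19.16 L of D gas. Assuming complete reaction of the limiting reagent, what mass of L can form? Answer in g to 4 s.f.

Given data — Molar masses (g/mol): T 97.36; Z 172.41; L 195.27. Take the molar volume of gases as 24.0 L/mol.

n(Q) = 0.9110 mol
n(T) = 134.4 / 97.36 = 1.380 mol
n(Z) = 232.0 / 172.41 = 1.346 mol
n(D) = 19.16 / 24.0 = 0.7983 mol
n/ν → Q: 0.4555, T: 0.6900, Z: 0.6730, D: 0.7983; Q is limiting.
n(L) = (2/2) × 0.9110 = 0.9110 mol
mass = 0.9110 × 195.27 = 177.9 g

177.9 g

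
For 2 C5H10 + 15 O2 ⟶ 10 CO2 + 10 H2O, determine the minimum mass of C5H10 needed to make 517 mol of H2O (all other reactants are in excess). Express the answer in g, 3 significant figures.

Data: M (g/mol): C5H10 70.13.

n(H2O) = 517.0 mol
n(C5H10) = (2/10) × 517.0 = 103.4 mol
mass = 103.4 × 70.13 = 7251 g

7250 g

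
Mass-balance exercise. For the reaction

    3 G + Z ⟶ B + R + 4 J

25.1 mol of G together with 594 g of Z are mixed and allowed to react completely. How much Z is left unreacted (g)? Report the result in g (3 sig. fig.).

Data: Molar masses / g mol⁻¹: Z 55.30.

n(G) = 25.10 mol
n(Z) = 594.0 / 55.30 = 10.74 mol
n/ν → G: 8.367, Z: 10.74; G is limiting.
Z consumed = (1/3) × 25.10 = 8.367 mol
Z remaining = 10.74 − 8.367 = 2.373 mol
mass = 2.373 × 55.30 = 131.2 g

131 g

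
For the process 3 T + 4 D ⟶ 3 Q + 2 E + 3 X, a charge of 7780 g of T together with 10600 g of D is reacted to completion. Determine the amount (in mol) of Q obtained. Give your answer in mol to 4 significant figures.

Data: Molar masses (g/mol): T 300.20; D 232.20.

n(T) = 7780 / 300.20 = 25.92 mol
n(D) = 10600 / 232.20 = 45.65 mol
n/ν for T = 25.92/3 = 8.640
n/ν for D = 45.65/4 = 11.41
Smallest n/ν is T → limiting reagent.
n(Q) = (3/3) × 25.92 = 25.92 mol

25.92 mol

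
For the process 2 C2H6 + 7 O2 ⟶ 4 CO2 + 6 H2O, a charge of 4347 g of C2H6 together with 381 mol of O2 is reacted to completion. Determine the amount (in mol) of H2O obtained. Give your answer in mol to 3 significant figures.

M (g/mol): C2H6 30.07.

n(C2H6) = 4347 / 30.07 = 144.6 mol
n(O2) = 381.0 mol
n/ν → C2H6: 72.30, O2: 54.43; O2 is limiting.
n(H2O) = (6/7) × 381.0 = 326.6 mol

327 mol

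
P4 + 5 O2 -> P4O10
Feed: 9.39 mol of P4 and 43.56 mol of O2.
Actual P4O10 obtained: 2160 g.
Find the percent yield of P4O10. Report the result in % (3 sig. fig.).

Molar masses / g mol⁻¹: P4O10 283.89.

87.3 %

n(P4) = 9.390 mol
n(O2) = 43.56 mol
n/ν for P4 = 9.390/1 = 9.390
n/ν for O2 = 43.56/5 = 8.712
Smallest n/ν is O2 → limiting reagent.
theoretical n(P4O10) = (1/5) × 43.56 = 8.712 mol → 2473 g
% yield = 2160 / 2473 × 100 = 87.34 %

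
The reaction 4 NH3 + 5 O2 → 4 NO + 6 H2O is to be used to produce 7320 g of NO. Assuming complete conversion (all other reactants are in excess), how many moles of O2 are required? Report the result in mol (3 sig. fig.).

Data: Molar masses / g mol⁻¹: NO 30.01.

n(NO) = 7320 / 30.01 = 243.9 mol
n(O2) = (5/4) × 243.9 = 304.9 mol

305 mol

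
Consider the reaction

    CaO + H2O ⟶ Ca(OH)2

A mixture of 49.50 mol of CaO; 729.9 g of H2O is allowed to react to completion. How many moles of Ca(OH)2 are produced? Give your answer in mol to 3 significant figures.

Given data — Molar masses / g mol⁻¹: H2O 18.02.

40.5 mol

n(CaO) = 49.50 mol
n(H2O) = 729.9 / 18.02 = 40.50 mol
n/ν → CaO: 49.50, H2O: 40.50; H2O is limiting.
n(Ca(OH)2) = (1/1) × 40.50 = 40.50 mol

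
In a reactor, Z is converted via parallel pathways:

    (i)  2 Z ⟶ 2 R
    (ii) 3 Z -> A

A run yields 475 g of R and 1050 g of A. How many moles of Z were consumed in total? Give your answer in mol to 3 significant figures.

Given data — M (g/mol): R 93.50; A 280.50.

n(R) = 475 / 93.50 = 5.080 mol
n(A) = 1050 / 280.50 = 3.743 mol
n(Z) via (i) = (2/2)×5.080 = 5.080 mol
n(Z) via (ii) = (3/1)×3.743 = 11.23 mol
total n(Z) = 5.080 + 11.23 = 16.31 mol

16.3 mol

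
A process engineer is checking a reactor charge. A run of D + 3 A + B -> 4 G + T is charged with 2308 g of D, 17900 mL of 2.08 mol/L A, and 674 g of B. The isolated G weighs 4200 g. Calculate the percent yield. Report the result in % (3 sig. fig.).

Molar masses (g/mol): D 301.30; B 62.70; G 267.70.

51.2 %

n(D) = 2308 / 301.30 = 7.660 mol
n(A) = 2.08 × 17900/1000 = 37.23 mol
n(B) = 674.0 / 62.70 = 10.75 mol
n/ν → D: 7.660, A: 12.41, B: 10.75; D is limiting.
theoretical n(G) = (4/1) × 7.660 = 30.64 mol → 8202 g
% yield = 4200 / 8202 × 100 = 51.21 %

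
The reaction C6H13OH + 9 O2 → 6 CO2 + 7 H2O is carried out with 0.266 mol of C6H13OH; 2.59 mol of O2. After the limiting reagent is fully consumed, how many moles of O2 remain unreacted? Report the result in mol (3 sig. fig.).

n(C6H13OH) = 0.2660 mol
n(O2) = 2.590 mol
n/ν for C6H13OH = 0.2660/1 = 0.2660
n/ν for O2 = 2.590/9 = 0.2878
Smallest n/ν is C6H13OH → limiting reagent.
O2 consumed = (9/1) × 0.2660 = 2.394 mol
O2 remaining = 2.590 − 2.394 = 0.1960 mol

0.196 mol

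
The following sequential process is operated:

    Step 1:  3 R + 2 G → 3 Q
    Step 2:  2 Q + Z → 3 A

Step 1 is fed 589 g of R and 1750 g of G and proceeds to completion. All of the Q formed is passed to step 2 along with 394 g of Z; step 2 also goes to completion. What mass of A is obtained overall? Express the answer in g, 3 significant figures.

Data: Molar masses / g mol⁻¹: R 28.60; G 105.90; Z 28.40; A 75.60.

Step 1:
n(R) = 589.0 / 28.60 = 20.59 mol
n(G) = 1750 / 105.90 = 16.53 mol
n/ν for R = 20.59/3 = 6.863
n/ν for G = 16.53/2 = 8.265
Smallest n/ν is R → limiting reagent.
n(Q) produced = (3/3) × 20.59 = 20.59 mol
Step 2:
n(Q) available = 20.59 mol
n(Z) = 394.0 / 28.40 = 13.87 mol
n/ν for Q = 20.59/2 = 10.30
n/ν for Z = 13.87/1 = 13.87
Smallest n/ν is Q → limiting reagent.
n(A) = (3/2) × 20.59 = 30.89 mol
mass = 30.89 × 75.60 = 2335 g

2340 g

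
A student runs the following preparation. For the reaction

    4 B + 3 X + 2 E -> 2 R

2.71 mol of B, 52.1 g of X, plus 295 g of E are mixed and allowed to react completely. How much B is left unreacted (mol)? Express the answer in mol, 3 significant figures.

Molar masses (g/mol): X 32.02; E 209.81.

n(B) = 2.710 mol
n(X) = 52.10 / 32.02 = 1.627 mol
n(E) = 295.0 / 209.81 = 1.406 mol
n/ν for B = 2.710/4 = 0.6775
n/ν for X = 1.627/3 = 0.5423
n/ν for E = 1.406/2 = 0.7030
Smallest n/ν is X → limiting reagent.
B consumed = (4/3) × 1.627 = 2.169 mol
B remaining = 2.710 − 2.169 = 0.5410 mol

0.541 mol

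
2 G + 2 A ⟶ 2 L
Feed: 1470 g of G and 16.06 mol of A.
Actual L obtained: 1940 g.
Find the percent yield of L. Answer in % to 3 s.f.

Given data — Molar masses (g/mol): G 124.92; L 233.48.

n(G) = 1470 / 124.92 = 11.77 mol
n(A) = 16.06 mol
n/ν → G: 5.885, A: 8.030; G is limiting.
theoretical n(L) = (2/2) × 11.77 = 11.77 mol → 2748 g
% yield = 1940 / 2748 × 100 = 70.60 %

70.6 %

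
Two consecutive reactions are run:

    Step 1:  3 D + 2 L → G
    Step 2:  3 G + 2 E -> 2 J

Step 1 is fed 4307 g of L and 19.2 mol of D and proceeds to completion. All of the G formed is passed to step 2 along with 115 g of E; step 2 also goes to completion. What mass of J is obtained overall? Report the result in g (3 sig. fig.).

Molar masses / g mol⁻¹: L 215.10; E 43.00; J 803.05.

Step 1:
n(L) = 4307 / 215.10 = 20.02 mol
n(D) = 19.20 mol
n/ν for L = 20.02/2 = 10.01
n/ν for D = 19.20/3 = 6.400
Smallest n/ν is D → limiting reagent.
n(G) produced = (1/3) × 19.20 = 6.400 mol
Step 2:
n(G) available = 6.400 mol
n(E) = 115.0 / 43.00 = 2.674 mol
n/ν for G = 6.400/3 = 2.133
n/ν for E = 2.674/2 = 1.337
Smallest n/ν is E → limiting reagent.
n(J) = (2/2) × 2.674 = 2.674 mol
mass = 2.674 × 803.05 = 2147 g

2150 g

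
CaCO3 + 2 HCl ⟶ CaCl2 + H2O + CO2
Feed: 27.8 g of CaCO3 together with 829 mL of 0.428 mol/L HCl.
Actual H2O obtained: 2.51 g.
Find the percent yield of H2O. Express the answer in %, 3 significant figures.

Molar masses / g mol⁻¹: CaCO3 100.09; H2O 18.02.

78.5 %

n(CaCO3) = 27.80 / 100.09 = 0.2778 mol
n(HCl) = 0.428 × 829.0/1000 = 0.3548 mol
n/ν for CaCO3 = 0.2778/1 = 0.2778
n/ν for HCl = 0.3548/2 = 0.1774
Smallest n/ν is HCl → limiting reagent.
theoretical n(H2O) = (1/2) × 0.3548 = 0.1774 mol → 3.197 g
% yield = 2.51 / 3.197 × 100 = 78.51 %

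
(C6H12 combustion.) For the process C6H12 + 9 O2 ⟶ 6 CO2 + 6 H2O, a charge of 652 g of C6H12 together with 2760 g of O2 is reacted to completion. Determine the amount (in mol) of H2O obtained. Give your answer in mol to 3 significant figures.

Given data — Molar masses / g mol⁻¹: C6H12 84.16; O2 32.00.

46.5 mol

n(C6H12) = 652.0 / 84.16 = 7.747 mol
n(O2) = 2760 / 32.00 = 86.25 mol
n/ν for C6H12 = 7.747/1 = 7.747
n/ν for O2 = 86.25/9 = 9.583
Smallest n/ν is C6H12 → limiting reagent.
n(H2O) = (6/1) × 7.747 = 46.48 mol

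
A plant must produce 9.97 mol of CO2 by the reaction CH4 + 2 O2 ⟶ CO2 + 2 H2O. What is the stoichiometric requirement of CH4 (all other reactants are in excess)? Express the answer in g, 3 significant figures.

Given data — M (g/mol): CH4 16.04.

160 g

n(CO2) = 9.970 mol
n(CH4) = (1/1) × 9.970 = 9.970 mol
mass = 9.970 × 16.04 = 159.9 g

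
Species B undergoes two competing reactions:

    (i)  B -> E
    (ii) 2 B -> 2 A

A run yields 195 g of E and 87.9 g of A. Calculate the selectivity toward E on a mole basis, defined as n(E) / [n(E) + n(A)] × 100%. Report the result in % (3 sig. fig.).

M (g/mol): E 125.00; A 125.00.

n(E) = 195 / 125.00 = 1.560 mol
n(A) = 87.9 / 125.00 = 0.7032 mol
selectivity = 1.560/(1.560+0.7032) × 100 = 68.93 %

68.9 %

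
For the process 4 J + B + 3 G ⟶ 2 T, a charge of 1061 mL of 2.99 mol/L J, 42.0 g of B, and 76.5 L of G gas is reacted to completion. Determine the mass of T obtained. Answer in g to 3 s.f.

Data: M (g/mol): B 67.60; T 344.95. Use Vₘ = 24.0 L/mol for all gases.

n(J) = 2.99 × 1061/1000 = 3.172 mol
n(B) = 42.00 / 67.60 = 0.6213 mol
n(G) = 76.50 / 24.0 = 3.188 mol
n/ν for J = 3.172/4 = 0.7930
n/ν for B = 0.6213/1 = 0.6213
n/ν for G = 3.188/3 = 1.063
Smallest n/ν is B → limiting reagent.
n(T) = (2/1) × 0.6213 = 1.243 mol
mass = 1.243 × 344.95 = 428.8 g

429 g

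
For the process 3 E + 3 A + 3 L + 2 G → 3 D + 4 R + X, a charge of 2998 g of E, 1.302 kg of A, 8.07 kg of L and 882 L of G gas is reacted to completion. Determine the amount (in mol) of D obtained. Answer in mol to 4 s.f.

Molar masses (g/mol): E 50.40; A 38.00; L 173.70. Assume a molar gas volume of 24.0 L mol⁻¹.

n(E) = 2998 / 50.40 = 59.48 mol
n(A) = 1.302×1000 / 38.00 = 34.26 mol
n(L) = 8.070×1000 / 173.70 = 46.46 mol
n(G) = 882.0 / 24.0 = 36.75 mol
n/ν for E = 59.48/3 = 19.83
n/ν for A = 34.26/3 = 11.42
n/ν for L = 46.46/3 = 15.49
n/ν for G = 36.75/2 = 18.38
Smallest n/ν is A → limiting reagent.
n(D) = (3/3) × 34.26 = 34.26 mol

34.26 mol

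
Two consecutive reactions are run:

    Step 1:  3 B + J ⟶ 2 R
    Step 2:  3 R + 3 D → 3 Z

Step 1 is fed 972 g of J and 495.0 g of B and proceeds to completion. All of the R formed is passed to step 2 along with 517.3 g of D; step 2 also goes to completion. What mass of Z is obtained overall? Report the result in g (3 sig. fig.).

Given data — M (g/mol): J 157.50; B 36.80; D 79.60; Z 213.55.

1390 g

Step 1:
n(J) = 972.0 / 157.50 = 6.171 mol
n(B) = 495.0 / 36.80 = 13.45 mol
n/ν for J = 6.171/1 = 6.171
n/ν for B = 13.45/3 = 4.483
Smallest n/ν is B → limiting reagent.
n(R) produced = (2/3) × 13.45 = 8.967 mol
Step 2:
n(R) available = 8.967 mol
n(D) = 517.3 / 79.60 = 6.499 mol
n/ν for R = 8.967/3 = 2.989
n/ν for D = 6.499/3 = 2.166
Smallest n/ν is D → limiting reagent.
n(Z) = (3/3) × 6.499 = 6.499 mol
mass = 6.499 × 213.55 = 1388 g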